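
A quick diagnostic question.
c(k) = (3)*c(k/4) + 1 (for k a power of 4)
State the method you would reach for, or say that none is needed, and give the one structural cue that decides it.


Method: the master substitution — treat m = log base 4 of k as the new clock: one recursion step advances m by one while k scales by 4.


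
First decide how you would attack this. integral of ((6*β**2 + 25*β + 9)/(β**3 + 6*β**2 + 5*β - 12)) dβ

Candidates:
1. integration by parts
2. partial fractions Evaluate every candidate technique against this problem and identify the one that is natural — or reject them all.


Best approach: partial fractions — the denominator β**3 + 6*β**2 + 5*β - 12 factors, so the quotient decomposes into elementary partial fractions term by term.
- integration by parts: the integrand does not split as a nonconstant polynomial times an exp, sine, cosine of a linear argument, or logarithm — no polynomial-kernel parts product to differentiate one side of.
- partial fractions: a fit — the right tool for this form.


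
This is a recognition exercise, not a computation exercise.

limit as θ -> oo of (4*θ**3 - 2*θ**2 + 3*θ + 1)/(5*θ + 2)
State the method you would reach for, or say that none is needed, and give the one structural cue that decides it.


Method: dominant-term comparison — at large θ only the top-degree terms survive; compare the leading terms and the limit falls out. Viewed as a single quotient this is an ∞/∞ form — an at-infinity application of l'Hôpital's rule would also resolve it; comparing leading growth reads the answer without differentiating.


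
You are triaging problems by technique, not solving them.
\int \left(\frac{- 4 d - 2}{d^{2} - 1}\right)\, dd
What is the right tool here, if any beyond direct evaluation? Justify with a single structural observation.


Method: partial fractions — a proper rational integrand whose denominator splits into simpler factors — decompose into partial fractions first.


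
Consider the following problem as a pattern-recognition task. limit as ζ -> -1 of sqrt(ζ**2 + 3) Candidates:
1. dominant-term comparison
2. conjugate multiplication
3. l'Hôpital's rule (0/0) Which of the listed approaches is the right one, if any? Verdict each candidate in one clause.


Method: no special technique — the expression is continuous at -1 — substitute and evaluate; no indeterminate form appears.
- dominant-term comparison: this limit is not decided by comparing polynomial growth at infinity.
- conjugate multiplication — multiplying by a conjugate would not remove any indeterminacy here.
- l'Hôpital's rule (0/0): substituting the point produces a determinate value, not a 0 over 0 clash.


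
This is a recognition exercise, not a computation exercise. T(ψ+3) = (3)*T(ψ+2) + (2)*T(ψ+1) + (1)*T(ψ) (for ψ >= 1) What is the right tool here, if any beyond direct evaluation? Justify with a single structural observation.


Diagnosis: the characteristic-root method — constant coefficients and linearity mean the ansatz r^ψ reduces it to solving the characteristic polynomial.


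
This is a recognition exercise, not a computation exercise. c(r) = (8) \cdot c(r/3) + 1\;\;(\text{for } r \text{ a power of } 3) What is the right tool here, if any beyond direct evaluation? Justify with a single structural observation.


Technique: the master substitution — the argument shrinks by the factor 3, so measure the index on a logarithmic scale and the recursion becomes a shift.


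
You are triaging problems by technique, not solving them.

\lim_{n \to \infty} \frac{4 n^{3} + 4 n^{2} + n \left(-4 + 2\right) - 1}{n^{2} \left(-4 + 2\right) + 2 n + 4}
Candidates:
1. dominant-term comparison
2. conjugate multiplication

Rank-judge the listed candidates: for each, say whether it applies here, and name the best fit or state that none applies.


Best approach: dominant-term comparison — divide through by the highest power of n; every lower-order term dies and the dominant terms decide the limit.
- dominant-term comparison — yes — fits the structure here.
- conjugate multiplication: there is no infinity-minus-infinity radical difference to rationalize.


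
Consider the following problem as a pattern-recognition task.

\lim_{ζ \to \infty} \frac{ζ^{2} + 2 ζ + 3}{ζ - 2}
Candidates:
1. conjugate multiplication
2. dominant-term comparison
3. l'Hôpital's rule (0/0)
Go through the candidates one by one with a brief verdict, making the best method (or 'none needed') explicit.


Best approach: dominant-term comparison — divide by the highest power of ζ present: lower-order terms vanish and the dominant ratio remains.
- conjugate multiplication: no difference of divergent radicals appears, so rationalizing has nothing to cancel.
- dominant-term comparison — applicable, and directly so.
- l'Hôpital's rule (0/0): as a single quotient the expression runs to ∞/∞ at the limit point — an at-infinity form of the rule would apply, though the leading-growth comparison is the direct reading.


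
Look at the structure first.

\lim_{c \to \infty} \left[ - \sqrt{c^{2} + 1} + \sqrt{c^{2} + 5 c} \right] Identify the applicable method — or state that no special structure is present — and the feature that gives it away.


Diagnosis: conjugate multiplication — this difference gives up after one conjugate multiplication — the radical structure cancels against its conjugate.


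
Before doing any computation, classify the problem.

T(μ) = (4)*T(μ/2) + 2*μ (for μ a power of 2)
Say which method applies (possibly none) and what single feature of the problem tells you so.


Method: the master substitution — the recursive call is at index μ/2 rather than a shift, a divide-and-conquer shape — substituting μ = 2^m linearizes it.


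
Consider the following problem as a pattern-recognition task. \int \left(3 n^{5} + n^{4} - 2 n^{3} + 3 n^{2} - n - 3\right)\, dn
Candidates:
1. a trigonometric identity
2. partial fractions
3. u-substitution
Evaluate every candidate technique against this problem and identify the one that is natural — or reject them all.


Method: no special technique — scan for structure and find none: constant multiples of powers of n, integrate directly.
- a trigonometric identity — with no trigonometric functions present, identity rewriting has no target.
- partial fractions: the expression is not a ratio of polynomials that decomposes further.
- u-substitution — any workable substitution here is cosmetic — the integrand is already in directly integrable form.


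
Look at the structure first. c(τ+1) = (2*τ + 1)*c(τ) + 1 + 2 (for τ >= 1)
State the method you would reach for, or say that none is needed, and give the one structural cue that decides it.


Diagnosis: a summation factor — one-term recursion with variable weight 2*τ + 1 is solved by product normalization, not by root-finding.


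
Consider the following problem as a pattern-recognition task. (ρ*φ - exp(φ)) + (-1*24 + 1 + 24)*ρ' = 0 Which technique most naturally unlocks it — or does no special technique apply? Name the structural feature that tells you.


Best approach: a linear integrating factor — ρ enters only linearly with coefficient φ; multiply by exp of the integral of φ and the left side becomes one derivative.


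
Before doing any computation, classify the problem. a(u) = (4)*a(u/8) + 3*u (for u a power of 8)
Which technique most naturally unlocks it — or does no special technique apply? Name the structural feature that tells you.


Method: the master substitution — the argument shrinks by the factor 8, so measure the index on a logarithmic scale and the recursion becomes a shift.


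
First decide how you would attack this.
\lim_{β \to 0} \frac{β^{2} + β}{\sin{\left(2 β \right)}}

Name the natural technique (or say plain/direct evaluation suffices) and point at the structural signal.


Method: l'Hôpital's rule (0/0) — plug in 0: top and bottom both hit zero, so differentiate each and retry. Expanding numerator and denominator to first order gives the same value — the rule automates exactly that.


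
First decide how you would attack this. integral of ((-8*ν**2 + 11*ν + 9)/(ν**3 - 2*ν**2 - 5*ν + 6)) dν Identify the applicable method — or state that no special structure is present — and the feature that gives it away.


Diagnosis: partial fractions — the bottom factors while the top stays lower-degree — split into simple fractions and integrate piece by piece.


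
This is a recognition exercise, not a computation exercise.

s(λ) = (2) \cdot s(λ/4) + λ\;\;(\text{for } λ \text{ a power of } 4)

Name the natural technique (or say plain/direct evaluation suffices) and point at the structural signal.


Verdict: the master substitution — the argument contracts 4-fold per step: reindex λ exponentially and solve the linear recurrence in the new index.


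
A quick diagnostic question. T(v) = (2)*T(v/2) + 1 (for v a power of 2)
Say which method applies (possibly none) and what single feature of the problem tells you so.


Method: the master substitution — the argument contracts 2-fold per step: reindex v exponentially and solve the linear recurrence in the new index.


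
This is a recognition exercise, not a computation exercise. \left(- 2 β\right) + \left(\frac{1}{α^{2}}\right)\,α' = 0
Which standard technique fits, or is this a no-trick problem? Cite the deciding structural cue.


Best approach: separation of variables — solved for the derivative, the right side splits multiplicatively into a function of each variable alone — divide and integrate each side. An exactness check succeeds on this form as well — separation and the potential function arrive at the same answer, separation more directly.


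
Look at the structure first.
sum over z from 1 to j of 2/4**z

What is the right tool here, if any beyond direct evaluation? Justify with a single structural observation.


Best approach: the geometric series formula — consecutive terms stand in a fixed index-free ratio — the geometric sum formula closes it.


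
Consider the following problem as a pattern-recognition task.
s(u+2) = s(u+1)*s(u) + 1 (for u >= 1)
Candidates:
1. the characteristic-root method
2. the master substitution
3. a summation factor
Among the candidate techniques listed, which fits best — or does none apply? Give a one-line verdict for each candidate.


Method: no special technique — nonlinear feedback in the recursion rules out every root- or factor-based technique.
- the characteristic-root method: nonlinearity rules out exponential-mode superposition from the start.
- the master substitution: with no divided-index recursive call, reindexing by powers of a base buys nothing.
- a summation factor — no summation factor applies — the rule is not linear in the sequence values.


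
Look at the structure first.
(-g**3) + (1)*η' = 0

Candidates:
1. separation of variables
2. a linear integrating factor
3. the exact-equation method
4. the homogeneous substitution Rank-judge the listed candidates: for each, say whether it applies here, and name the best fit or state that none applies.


Best approach: no special technique — with η absent the equation is not coupled at all: direct integration in g.
- separation of variables — any separation here is vacuous (nothing depends on the unknown); direct integration is the honest label.
- a linear integrating factor — with the unknown absent the integrating factor is a formality; direct integration is the working structure.
- the exact-equation method — with the unknown absent from both coefficients, the cross-partial test holds emptily — nothing for the exact method to work on.
- the homogeneous substitution — the slope is not a function of the ratio of the variables alone.


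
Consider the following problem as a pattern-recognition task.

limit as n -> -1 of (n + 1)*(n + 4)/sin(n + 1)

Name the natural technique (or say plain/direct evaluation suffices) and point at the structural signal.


Best approach: l'Hôpital's rule (0/0) — plug in -1: top and bottom both hit zero, so differentiate each and retry. One could equally expand both pieces locally and compare leading terms; the rule does that in one stroke.


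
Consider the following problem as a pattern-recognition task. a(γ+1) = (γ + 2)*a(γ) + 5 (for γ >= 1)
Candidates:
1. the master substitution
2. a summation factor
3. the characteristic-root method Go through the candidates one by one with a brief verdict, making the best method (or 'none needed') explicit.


Diagnosis: a summation factor — one step of memory with a weight γ + 2 that changes as the index grows — the summation-factor construction is built for this.
- the master substitution — with no divided-index recursive call, reindexing by powers of a base buys nothing.
- a summation factor — applicable, and directly so.
- the characteristic-root method: an index-dependent weight blocks the pure exponential ansatz.


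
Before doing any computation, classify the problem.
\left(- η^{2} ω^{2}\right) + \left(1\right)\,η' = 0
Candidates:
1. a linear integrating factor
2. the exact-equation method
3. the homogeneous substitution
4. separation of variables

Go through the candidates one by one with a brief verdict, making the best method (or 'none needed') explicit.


Verdict: separation of variables — solved for the derivative, the right side factors as ω^{2} times η^{2} — all ω-dependence separates from all η-dependence.
- a linear integrating factor: a nonlinear term in the unknown puts this outside the integrating-factor template.
- the exact-equation method — the mixed-partials test fails on this split — it is not an exact differential as presented.
- the homogeneous substitution: the ratio of the variables does not determine the slope.
- separation of variables — applies; the problem has the shape this method handles.


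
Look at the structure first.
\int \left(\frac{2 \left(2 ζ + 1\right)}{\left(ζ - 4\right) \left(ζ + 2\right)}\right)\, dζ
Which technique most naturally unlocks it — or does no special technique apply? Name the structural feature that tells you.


Method: partial fractions — a proper rational integrand whose denominator splits into simpler factors — decompose into partial fractions first.


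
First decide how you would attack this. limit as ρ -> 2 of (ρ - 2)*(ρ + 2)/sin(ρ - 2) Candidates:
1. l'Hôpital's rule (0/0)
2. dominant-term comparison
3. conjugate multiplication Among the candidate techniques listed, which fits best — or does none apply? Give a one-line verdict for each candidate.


Technique: l'Hôpital's rule (0/0) — the 0/0 form at 2 is the signature situation for l'Hôpital's rule. A local series expansion at the point resolves it as well; the rule is the packaged version of that step.
- l'Hôpital's rule (0/0) — applicable, and directly so.
- dominant-term comparison: this limit is not decided by comparing leading-term growth at infinity.
- conjugate multiplication — no difference of divergent radicals appears, so rationalizing has nothing to cancel.


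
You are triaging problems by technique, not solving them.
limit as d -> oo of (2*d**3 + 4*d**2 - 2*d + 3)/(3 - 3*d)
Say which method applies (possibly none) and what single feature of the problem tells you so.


Technique: dominant-term comparison — at large d only the top-degree terms survive; compare the leading terms and the limit falls out. l'Hôpital's at-infinity variant applies to the expression viewed as a single quotient; the leading-term comparison is the direct route.


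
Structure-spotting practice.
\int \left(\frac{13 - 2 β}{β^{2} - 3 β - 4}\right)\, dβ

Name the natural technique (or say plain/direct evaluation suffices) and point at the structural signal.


Diagnosis: partial fractions — a proper rational integrand whose denominator splits into simpler factors — decompose into partial fractions first.


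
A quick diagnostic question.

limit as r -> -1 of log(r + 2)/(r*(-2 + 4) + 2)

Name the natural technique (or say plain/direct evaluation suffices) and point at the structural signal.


Verdict: l'Hôpital's rule (0/0) — plug in -1: top and bottom both hit zero, so differentiate each and retry. A first-order expansion at the point is an equally standard path; the rule packages it.


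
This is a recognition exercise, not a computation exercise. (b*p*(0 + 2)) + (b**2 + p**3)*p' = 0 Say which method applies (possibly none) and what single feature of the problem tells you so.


Technique: the exact-equation method — because the two cross partials coincide, the form is conservative as written — recover its potential in (b, p).


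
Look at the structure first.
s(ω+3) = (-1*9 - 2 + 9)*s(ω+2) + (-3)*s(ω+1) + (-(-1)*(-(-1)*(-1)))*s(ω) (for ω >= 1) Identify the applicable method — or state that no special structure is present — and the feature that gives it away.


Best approach: the characteristic-root method — try a geometric ansatz r^ω: constant coefficients turn the recurrence into one polynomial equation in r.


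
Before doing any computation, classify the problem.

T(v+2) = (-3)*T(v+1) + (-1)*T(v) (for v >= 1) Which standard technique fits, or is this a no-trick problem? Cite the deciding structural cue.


Best approach: the characteristic-root method — the recurrence is linear and homogeneous with constant coefficients, so the ansatz r^v turns it into a polynomial equation for r.


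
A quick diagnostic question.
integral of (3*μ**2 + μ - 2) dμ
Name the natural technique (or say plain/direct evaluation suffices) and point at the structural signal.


Method: no special technique — the integrand is a sum of constant multiples of powers of μ — integrate term by term.


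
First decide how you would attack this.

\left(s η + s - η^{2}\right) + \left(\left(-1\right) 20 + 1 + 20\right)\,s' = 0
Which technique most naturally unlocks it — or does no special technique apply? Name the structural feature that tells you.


Best approach: a linear integrating factor — linear in the unknown with genuine forcing: multiply through by the exponential of the integrated coefficient and the left side closes into one derivative.


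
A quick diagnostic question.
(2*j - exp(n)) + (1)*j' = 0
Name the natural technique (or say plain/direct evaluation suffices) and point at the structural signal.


Method: a linear integrating factor — j appears only to the first power with coefficient 2 — the classic integrating-factor setup.


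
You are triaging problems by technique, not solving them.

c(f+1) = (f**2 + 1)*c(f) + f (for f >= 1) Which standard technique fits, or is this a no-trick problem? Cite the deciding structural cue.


Best approach: a summation factor — first-order, linear, moving coefficient f**2 + 1: the discrete analogue of an integrating factor handles it.


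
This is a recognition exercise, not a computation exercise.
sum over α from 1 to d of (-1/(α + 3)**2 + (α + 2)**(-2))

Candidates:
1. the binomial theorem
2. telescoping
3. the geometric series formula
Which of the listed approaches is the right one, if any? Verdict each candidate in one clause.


Verdict: telescoping — a difference of consecutive values of one function ((α + 2)**(-2) at one index and the next) — telescoping by construction.
- the binomial theorem — the summand does not match any term pattern of an expanded binomial power.
- telescoping: applies; the problem has the shape this method handles.
- the geometric series formula: the ratio of consecutive terms depends on the index.


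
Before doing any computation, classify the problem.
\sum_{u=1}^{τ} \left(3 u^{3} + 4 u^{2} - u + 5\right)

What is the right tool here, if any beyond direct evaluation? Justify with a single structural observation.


Method: no special technique — constant-multiple powers of u with no cancellation partners and no common ratio — use the standard power-sum formulas.


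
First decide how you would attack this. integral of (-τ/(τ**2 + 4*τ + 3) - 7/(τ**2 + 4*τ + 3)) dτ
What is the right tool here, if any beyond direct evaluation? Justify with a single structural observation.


Diagnosis: partial fractions — the integrand is a proper rational function and its denominator τ**2 + 4*τ + 3 factors into distinct pieces, so it splits into simple fractions.


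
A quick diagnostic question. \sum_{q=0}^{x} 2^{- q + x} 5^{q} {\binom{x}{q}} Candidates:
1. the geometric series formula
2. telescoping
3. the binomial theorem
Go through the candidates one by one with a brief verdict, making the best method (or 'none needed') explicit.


Method: the binomial theorem — the summand is term q of a binomial expansion in 5 and 2; the whole sum is a single power.
- the geometric series formula: there is no constant term-to-term ratio.
- telescoping: as presented, consecutive terms share no shifted copy to cancel against — no rewrite is on display to change that.
- the binomial theorem: yes, a natural case for it.


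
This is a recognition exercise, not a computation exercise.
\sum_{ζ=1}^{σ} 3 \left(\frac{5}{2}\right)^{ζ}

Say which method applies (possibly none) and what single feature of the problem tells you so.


Method: the geometric series formula — term-over-term division gives \frac{5}{2} every time — index-free ratio, geometric sum formula applies.


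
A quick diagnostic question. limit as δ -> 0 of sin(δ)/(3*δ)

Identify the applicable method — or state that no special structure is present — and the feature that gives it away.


Method: l'Hôpital's rule (0/0) — substituting 0 gives 0 over 0; differentiate top and bottom once and re-evaluate. Known elementary limits would finish this too — the rule just bypasses the case analysis.


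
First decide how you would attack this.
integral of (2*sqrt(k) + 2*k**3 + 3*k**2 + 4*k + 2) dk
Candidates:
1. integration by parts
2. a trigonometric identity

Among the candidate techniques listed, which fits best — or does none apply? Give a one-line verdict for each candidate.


Method: no special technique — nothing composite, nothing rational, nothing trigonometric — each constant-multiple power of k integrates by the power rule alone.
- integration by parts — the nonconstant-polynomial-times-standard-kernel pattern (an exp, sine, cosine, or logarithm partner) is absent.
- a trigonometric identity — no sine or cosine appears, so there is nothing for a trigonometric identity to act on.


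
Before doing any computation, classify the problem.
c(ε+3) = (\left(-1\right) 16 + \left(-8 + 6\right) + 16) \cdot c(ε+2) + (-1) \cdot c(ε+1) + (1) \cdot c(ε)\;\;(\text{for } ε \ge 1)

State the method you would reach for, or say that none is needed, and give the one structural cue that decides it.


Method: the characteristic-root method — linear, homogeneous, constant coefficients: solutions of the form r^ε exist — find the roots of the characteristic polynomial.


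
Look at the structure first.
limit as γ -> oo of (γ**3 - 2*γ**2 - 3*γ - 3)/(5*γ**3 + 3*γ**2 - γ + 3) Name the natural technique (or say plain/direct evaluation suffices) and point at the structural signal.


Diagnosis: dominant-term comparison — as γ grows, only the highest-degree terms matter — compare leading terms and read the limit off. l'Hôpital's at-infinity variant applies to the expression viewed as a single quotient; the leading-term comparison is the direct route.


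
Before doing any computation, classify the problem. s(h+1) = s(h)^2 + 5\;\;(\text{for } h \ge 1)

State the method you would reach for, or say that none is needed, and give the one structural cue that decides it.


Technique: no special technique — this one you iterate or analyze qualitatively: the nonlinearity defeats linear solution methods.


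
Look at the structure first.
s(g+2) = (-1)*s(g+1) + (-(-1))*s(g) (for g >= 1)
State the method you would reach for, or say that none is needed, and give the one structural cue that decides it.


Diagnosis: the characteristic-root method — try a geometric ansatz r^g: constant coefficients turn the recurrence into one polynomial equation in r.


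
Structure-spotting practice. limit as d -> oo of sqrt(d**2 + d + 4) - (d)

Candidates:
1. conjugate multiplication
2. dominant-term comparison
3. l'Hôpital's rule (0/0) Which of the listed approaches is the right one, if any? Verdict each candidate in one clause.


Diagnosis: conjugate multiplication — divergence minus divergence hides a finite answer — expose it by pairing sqrt(d**2 + d + 4) - d with its conjugate.
- conjugate multiplication — applies; the problem has the shape this method handles.
- dominant-term comparison — no dominant power emerges to decide the limit by degree comparison.
- l'Hôpital's rule (0/0): no quotient structure at all: the clash is ∞ minus ∞, which rationalizing converts into a tractable ratio.


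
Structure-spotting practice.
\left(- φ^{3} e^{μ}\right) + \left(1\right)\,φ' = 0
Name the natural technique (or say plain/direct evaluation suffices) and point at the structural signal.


Method: separation of variables — one side of the product carries the independent variable, the other the unknown — the textbook separation shape.


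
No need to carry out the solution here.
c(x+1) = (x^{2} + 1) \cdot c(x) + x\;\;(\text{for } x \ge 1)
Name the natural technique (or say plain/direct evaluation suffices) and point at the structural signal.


Verdict: a summation factor — it is first-order linear but the coefficient x^{2} + 1 depends on the index, so multiply through by a summation factor to telescope it.


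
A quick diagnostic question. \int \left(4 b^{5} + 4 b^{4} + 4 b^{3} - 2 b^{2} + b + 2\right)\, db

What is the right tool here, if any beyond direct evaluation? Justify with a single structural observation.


Method: no special technique — a term-by-term power-rule job in b; no substitution or rearrangement earns its keep here.


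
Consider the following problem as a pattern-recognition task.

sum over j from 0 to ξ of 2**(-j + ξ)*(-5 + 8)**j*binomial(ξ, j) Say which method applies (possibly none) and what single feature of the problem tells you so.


Method: the binomial theorem — binomial(ξ, j) weighting matched powers of (-5 + 8) and 2 is the expanded form of ((-5 + 8) + 2)^ξ — fold it back up.


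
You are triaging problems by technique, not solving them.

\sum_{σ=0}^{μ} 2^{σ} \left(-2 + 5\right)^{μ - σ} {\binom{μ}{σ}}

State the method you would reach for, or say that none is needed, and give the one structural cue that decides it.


Best approach: the binomial theorem — {\binom{μ}{σ}} weighting matched powers of 2 and (-2 + 5) is the expanded form of (2 + (-2 + 5))^μ — fold it back up.


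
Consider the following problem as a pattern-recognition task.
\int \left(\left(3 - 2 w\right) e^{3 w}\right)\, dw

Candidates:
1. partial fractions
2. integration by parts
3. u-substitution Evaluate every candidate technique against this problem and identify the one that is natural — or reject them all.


Diagnosis: integration by parts — the integrand splits as 3 - 2 w times e^{3 w} — repeatedly differentiating the polynomial part kills it, which is the parts ladder.
- partial fractions: the expression is not a ratio of polynomials that decomposes further.
- integration by parts: applicable, and directly so.
- u-substitution: no subexpression of the integrand serves as a whole-integral substitution inner — individual terms may offer their own, but none carries its derivative as a factor of the full integrand; a working change of variable would have to be constructed from outside the expression.


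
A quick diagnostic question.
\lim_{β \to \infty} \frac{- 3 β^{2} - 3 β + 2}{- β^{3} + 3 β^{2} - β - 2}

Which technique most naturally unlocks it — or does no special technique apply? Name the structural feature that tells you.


Verdict: dominant-term comparison — at large β only the top-degree terms survive; compare the leading terms and the limit falls out. Viewed as a single quotient this is an ∞/∞ form — an at-infinity application of l'Hôpital's rule would also resolve it; comparing leading growth reads the answer without differentiating.


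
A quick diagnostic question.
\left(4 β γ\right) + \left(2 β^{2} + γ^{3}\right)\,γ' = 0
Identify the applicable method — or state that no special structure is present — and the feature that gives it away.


Method: the exact-equation method — checking ∂/∂γ of 4 β γ against ∂/∂β of 2 β^{2} + γ^{3}: they match — the equation is exact as it stands.


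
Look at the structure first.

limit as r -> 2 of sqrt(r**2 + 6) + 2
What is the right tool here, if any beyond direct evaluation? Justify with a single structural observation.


Verdict: no special technique — the expression is continuous at the evaluation point — substitute directly; no indeterminate form appears.


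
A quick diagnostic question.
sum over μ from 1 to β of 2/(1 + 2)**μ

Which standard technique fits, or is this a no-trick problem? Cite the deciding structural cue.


Best approach: the geometric series formula — consecutive terms stand in a fixed index-free ratio — the geometric sum formula closes it.


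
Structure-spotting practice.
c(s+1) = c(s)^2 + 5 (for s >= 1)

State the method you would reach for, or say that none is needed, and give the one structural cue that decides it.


Diagnosis: no special technique — the unknown enters the rule nonlinearly, not as a weighted sum — no linear method is even well-posed.


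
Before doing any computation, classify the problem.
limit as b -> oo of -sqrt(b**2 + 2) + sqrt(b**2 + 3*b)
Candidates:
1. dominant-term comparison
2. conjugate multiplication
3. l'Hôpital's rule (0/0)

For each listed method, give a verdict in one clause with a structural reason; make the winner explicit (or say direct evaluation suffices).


Technique: conjugate multiplication — divergence minus divergence hides a finite answer — expose it by pairing sqrt(b**2 + 3*b) - sqrt(b**2 + 2) with its conjugate.
- dominant-term comparison: this limit is not decided by comparing leading-term growth at infinity.
- conjugate multiplication — yes, a natural case for it.
- l'Hôpital's rule (0/0): no quotient structure at all: the clash is ∞ minus ∞, which rationalizing converts into a tractable ratio.


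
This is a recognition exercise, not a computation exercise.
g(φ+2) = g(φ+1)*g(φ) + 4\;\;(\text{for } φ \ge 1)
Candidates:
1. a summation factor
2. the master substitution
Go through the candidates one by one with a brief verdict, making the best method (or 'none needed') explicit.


Verdict: no special technique — the new term depends nonlinearly on the old ones, which disqualifies every superposition-based technique.
- a summation factor — no summation factor applies — the rule is not linear in the sequence values.
- the master substitution: the recursive argument is a shift of the index, not a fixed fraction of it.


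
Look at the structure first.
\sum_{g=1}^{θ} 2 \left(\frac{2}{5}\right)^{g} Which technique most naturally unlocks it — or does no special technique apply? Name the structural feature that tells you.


Verdict: the geometric series formula — check a ratio of consecutive terms: it is \frac{2}{5}, independent of the index, so the geometric formula closes the sum.


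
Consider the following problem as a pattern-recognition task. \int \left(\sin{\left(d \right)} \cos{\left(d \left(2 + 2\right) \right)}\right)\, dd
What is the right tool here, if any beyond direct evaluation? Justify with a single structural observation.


Diagnosis: a trigonometric identity — \sin{\left(d \right)} \cos{\left(d \left(2 + 2\right) \right)} is a beat pattern — rewrite the product as a sum of single-frequency waves before integrating.


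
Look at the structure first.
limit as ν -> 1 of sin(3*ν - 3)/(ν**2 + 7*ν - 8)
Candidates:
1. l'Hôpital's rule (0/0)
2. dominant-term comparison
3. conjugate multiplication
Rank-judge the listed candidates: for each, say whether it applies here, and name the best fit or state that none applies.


Best approach: l'Hôpital's rule (0/0) — substituting 1 gives 0 over 0; differentiate top and bottom once and re-evaluate. Known elementary limits would finish this too — the rule just bypasses the case analysis.
- l'Hôpital's rule (0/0): yes, a natural case for it.
- dominant-term comparison — no ranking of term growth rates resolves the limit here.
- conjugate multiplication — no divergent radical difference is present for a conjugate pair to cancel.


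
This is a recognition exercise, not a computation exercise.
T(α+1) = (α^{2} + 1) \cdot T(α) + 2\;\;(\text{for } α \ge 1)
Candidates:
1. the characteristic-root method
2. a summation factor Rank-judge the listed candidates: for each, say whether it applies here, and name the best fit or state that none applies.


Best approach: a summation factor — rescale the sequence by the product of the weights α^{2} + 1 so far — the recurrence collapses to a plain running sum.
- the characteristic-root method: the coefficients vary with the index, breaking the constant-coefficient structure the method needs.
- a summation factor — applicable, and directly so.


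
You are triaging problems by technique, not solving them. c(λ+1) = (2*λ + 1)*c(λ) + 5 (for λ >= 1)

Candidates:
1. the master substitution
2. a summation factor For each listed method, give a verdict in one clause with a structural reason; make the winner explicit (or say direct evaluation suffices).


Verdict: a summation factor — first-order, linear, moving coefficient 2*λ + 1: the discrete analogue of an integrating factor handles it.
- the master substitution — the recursion shifts the index rather than dividing it.
- a summation factor — applies; the problem has the shape this method handles.


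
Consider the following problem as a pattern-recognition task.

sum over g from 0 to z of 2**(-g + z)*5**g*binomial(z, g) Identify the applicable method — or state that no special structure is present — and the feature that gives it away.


Best approach: the binomial theorem — binomial(z, g) weighting matched powers of 5 and 2 is the expanded form of (5 + 2)^z — fold it back up.


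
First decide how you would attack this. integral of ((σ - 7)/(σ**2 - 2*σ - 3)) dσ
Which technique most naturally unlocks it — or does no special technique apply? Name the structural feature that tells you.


Method: partial fractions — σ**2 - 2*σ - 3 splits into linear pieces, so the quotient is a sum of simple fractions — decompose before integrating.


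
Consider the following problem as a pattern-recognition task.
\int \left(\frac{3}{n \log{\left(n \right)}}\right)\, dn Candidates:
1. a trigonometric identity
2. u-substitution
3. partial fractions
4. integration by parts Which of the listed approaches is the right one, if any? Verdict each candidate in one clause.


Diagnosis: u-substitution — everything non-trivial happens through the inner expression \log{\left(n \right)}, and its derivative accounts for the remaining factor up to a constant, so set u = \log{\left(n \right)}.
- a trigonometric identity: there is no trigonometric structure at all — the integrand carries no sine or cosine to rewrite.
- u-substitution — applicable, and directly so.
- partial fractions: there is no rational-function structure to decompose.
- integration by parts: no split into a nonconstant polynomial times one of the standard kernels — exp, sine, or cosine of a linear argument, or a logarithm — applies here.


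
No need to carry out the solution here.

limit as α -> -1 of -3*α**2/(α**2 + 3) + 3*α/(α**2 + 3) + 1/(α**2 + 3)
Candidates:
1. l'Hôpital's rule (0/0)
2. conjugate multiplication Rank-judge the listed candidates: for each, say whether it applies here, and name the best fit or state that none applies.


Best approach: no special technique — no vanishing denominator and no indeterminate clash at the point — evaluation is immediate.
- l'Hôpital's rule (0/0): substituting the point gives a finite value outright — there is no indeterminate clash to repair.
- conjugate multiplication — there is no infinity-minus-infinity radical difference to rationalize.


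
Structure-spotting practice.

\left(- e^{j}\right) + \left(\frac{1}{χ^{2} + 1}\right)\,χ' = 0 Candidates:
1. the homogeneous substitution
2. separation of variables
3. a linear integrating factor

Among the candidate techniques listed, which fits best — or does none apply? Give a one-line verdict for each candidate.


Best approach: separation of variables — solved for the derivative, the right side splits multiplicatively into a function of each variable alone — divide and integrate each side.
- the homogeneous substitution — the slope is not a function of the ratio of the variables alone.
- separation of variables: applies; the problem has the shape this method handles.
- a linear integrating factor: a nonlinear term in the unknown puts this outside the integrating-factor template.


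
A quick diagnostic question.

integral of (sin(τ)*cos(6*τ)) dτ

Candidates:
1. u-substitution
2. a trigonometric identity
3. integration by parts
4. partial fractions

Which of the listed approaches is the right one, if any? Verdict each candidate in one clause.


Best approach: a trigonometric identity — two different frequencies multiply in sin(τ)*cos(6*τ); the product-to-sum formula separates them.
- u-substitution — no subexpression of the integrand pairs with its own derivative as a factor — individual terms may offer their own substitutions, but any change of variable covering the whole integral would have to be constructed from outside the expression.
- a trigonometric identity — applies; the problem has the shape this method handles.
- integration by parts: not the fit here: there is no polynomial factor to ladder down — parts can still close the trigonometric product by recursion, though the identity rewrite is the direct route.
- partial fractions — the expression is not a ratio of polynomials that decomposes further.


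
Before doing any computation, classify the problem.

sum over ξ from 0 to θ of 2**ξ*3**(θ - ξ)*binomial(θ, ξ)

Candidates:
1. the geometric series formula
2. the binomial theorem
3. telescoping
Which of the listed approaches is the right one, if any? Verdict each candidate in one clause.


Technique: the binomial theorem — the binomial coefficients weight matched powers of 2 and 3, which is exactly the expansion of a binomial power.
- the geometric series formula — the term-to-term ratio drifts with the index — the one thing the geometric formula cannot absorb.
- the binomial theorem — applicable, and directly so.
- telescoping — as presented, consecutive terms share no shifted copy to cancel against — no rewrite is on display to change that.


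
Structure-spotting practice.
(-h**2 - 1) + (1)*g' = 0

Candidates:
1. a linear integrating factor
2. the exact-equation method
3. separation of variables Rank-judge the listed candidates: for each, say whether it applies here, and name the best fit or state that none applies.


Technique: no special technique — solved for the derivative, no g appears — this is antidifferentiation in h wearing ODE clothing.
- a linear integrating factor: with the unknown absent the integrating factor is a formality; direct integration is the working structure.
- the exact-equation method: no dependence on the unknown anywhere: exactness is a label without content here.
- separation of variables: with no unknown in the slope, separating variables is a formality — the equation integrates directly.
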